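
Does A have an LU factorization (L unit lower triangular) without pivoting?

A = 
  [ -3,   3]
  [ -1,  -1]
Yes.
A[1,1] = -3 ≠ 0, so Gaussian elimination proceeds without a row swap: multiplier ℓ₂₁ = (-1)/(-3) = 1/3, and U[2,2] = -1 - (1/3)(3) = -2.
L = 
  [  1,   0]
  [1/3,   1]
U = 
  [ -3,   3]
  [  0,  -2]
Check row 2 of LU: [(1/3)(-3), (1/3)(3) + (-2)] = [-1, -1] = row 2 of A ✓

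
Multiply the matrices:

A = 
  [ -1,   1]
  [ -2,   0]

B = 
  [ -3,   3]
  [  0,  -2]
A is 2×2 and B is 2×2, so AB is 2×2. Each entry is (row of A)·(column of B):
AB[1,1] = (-1)(-3) + (1)(0) = 3
AB[1,2] = (-1)(3) + (1)(-2) = -5
AB[2,1] = (-2)(-3) + (0)(0) = 6
AB[2,2] = (-2)(3) + (0)(-2) = -6

AB = 
  [  3,  -5]
  [  6,  -6]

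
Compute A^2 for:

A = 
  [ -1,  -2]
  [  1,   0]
A² = A·A:
A²[1,1] = (-1)(-1) + (-2)(1) = -1
A²[1,2] = (-1)(-2) + (-2)(0) = 2
A²[2,1] = (1)(-1) + (0)(1) = -1
A²[2,2] = (1)(-2) + (0)(0) = -2
A² = 
  [ -1,   2]
  [ -1,  -2]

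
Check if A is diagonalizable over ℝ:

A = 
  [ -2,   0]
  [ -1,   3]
Yes

tr(A) = 1, det(A) = -6
Characteristic polynomial: λ² - tr(A)λ + det(A) = λ² - λ - 6
λ² - λ - 6 = (λ + 2)(λ - 3)
Eigenvalues: 3, -2
λ=-2: alg. mult. = 1, geom. mult. = 2 - rank(A - (-2)I) = 2 - 1 = 1
λ=3: alg. mult. = 1, geom. mult. = 2 - rank(A - (3)I) = 2 - 1 = 1
Sum of geometric multiplicities equals n, so A has n independent eigenvectors.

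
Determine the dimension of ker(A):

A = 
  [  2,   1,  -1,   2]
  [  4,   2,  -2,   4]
nullity(A) = 3

Row reduce:
R2 → R2 - (2)·R1
REF = 
  [  2,   1,  -1,   2]
  [  0,   0,   0,   0]
Pivot columns: 1 → 1 pivot.
rank(A) = 1, so nullity(A) = 4 - 1 = 3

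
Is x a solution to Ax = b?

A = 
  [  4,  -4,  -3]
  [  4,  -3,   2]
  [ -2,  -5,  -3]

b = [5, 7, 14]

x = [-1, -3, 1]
Yes

Ax = [5, 7, 14] = b ✓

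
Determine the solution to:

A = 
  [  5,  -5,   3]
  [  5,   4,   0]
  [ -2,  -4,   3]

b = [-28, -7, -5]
Row reduce the augmented matrix [A|b]:
R2 → R2 - (1)·R1
R3 → R3 + (2/5)·R1
R3 → R3 + (2/3)·R2
REF = 
  [    5,    -5,     3,   -28]
  [    0,     9,    -3,    21]
  [    0,     0,  11/5, -11/5]

Back-substitution:
x₃ = (-11/5) / (11/5) = -1
x₂ = (21 - (-3)(-1)) / 9 = 2
x₁ = (-28 - (-5)(2) - (3)(-1)) / 5 = -3

x = [-3, 2, -1]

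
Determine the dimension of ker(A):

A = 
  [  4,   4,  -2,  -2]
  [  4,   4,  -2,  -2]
nullity(A) = 3

Row reduce:
R2 → R2 - (1)·R1
REF = 
  [  4,   4,  -2,  -2]
  [  0,   0,   0,   0]
Pivot columns: 1 → 1 pivot.
rank(A) = 1, so nullity(A) = 4 - 1 = 3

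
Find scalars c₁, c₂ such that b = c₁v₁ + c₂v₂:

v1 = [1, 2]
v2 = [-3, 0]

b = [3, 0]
c1 = 0, c2 = -1

b = 0·v1 + -1·v2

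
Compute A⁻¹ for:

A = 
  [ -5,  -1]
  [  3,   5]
det(A) = (-5)(5) - (-1)(3) = -22
For a 2×2 matrix, A⁻¹ = (1/det(A)) · [[d, -b], [-c, a]]
    = (-1/22) · [[5, 1], [-3, -5]]

A⁻¹ = 
  [-5/22, -1/22]
  [ 3/22,  5/22]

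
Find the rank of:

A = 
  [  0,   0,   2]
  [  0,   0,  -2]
Row reduce:
R2 → R2 + (1)·R1
REF = 
  [  0,   0,   2]
  [  0,   0,   0]
Pivot columns: 3 → 1 pivot.

rank(A) = 1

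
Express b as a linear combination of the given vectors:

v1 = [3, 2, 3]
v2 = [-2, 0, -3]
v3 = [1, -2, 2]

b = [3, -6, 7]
c1 = -1, c2 = -2, c3 = 2

b = -1·v1 + -2·v2 + 2·v3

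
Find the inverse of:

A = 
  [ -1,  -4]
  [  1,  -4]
det(A) = (-1)(-4) - (-4)(1) = 8
For a 2×2 matrix, A⁻¹ = (1/det(A)) · [[d, -b], [-c, a]]
    = (1/8) · [[-4, 4], [-1, -1]]

A⁻¹ = 
  [-1/2,  1/2]
  [-1/8, -1/8]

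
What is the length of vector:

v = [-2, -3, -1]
3.742

||v||₂ = √((-2)² + (-3)² + (-1)²) = √14 = 3.742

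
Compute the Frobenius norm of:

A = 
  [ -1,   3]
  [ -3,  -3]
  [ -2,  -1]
||A||_F = 5.745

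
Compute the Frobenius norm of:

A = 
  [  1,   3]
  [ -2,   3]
||A||_F = 4.796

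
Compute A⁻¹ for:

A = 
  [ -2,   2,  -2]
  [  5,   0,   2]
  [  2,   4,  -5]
det(A) = (-2)·((0)(-5) - (2)(4)) - (2)·((5)(-5) - (2)(2)) + (-2)·((5)(4) - (0)(2))
  = (-2)(-8) - (2)(-29) + (-2)(20)
  = 34
det(A) = 34 ≠ 0, so A is invertible.

Cofactors Cᵢⱼ = (-1)ⁱ⁺ʲ·Mᵢⱼ:
C = 
  [ -8,  29,  20]
  [  2,  14,  12]
  [  4,  -6, -10]

adj(A) = Cᵀ:
adj(A) = 
  [ -8,   2,   4]
  [ 29,  14,  -6]
  [ 20,  12, -10]

A⁻¹ = (1/34) · adj(A):
A⁻¹ = 
  [-4/17,  1/17,  2/17]
  [29/34,  7/17, -3/17]
  [10/17,  6/17, -5/17]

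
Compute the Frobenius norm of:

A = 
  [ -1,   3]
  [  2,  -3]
||A||_F = 4.796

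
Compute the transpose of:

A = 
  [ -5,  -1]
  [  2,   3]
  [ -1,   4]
Aᵀ = 
  [ -5,   2,  -1]
  [ -1,   3,   4]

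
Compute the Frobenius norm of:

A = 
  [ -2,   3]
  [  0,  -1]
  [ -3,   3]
||A||_F = 5.657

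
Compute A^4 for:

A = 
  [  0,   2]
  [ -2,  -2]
A² = A·A:
A²[1,1] = (0)(0) + (2)(-2) = -4
A²[1,2] = (0)(2) + (2)(-2) = -4
A²[2,1] = (-2)(0) + (-2)(-2) = 4
A²[2,2] = (-2)(2) + (-2)(-2) = 0
A² = 
  [ -4,  -4]
  [  4,   0]

A^3 = A^2·A:
A^3[1,1] = (-4)(0) + (-4)(-2) = 8
A^3[1,2] = (-4)(2) + (-4)(-2) = 0
A^3[2,1] = (4)(0) + (0)(-2) = 0
A^3[2,2] = (4)(2) + (0)(-2) = 8
A^3 = 
  [  8,   0]
  [  0,   8]

A^4 = A^3·A:
A^4[1,1] = (8)(0) + (0)(-2) = 0
A^4[1,2] = (8)(2) + (0)(-2) = 16
A^4[2,1] = (0)(0) + (8)(-2) = -16
A^4[2,2] = (0)(2) + (8)(-2) = -16
A^4 = 
  [  0,  16]
  [-16, -16]

Therefore
A^4 = 
  [  0,  16]
  [-16, -16]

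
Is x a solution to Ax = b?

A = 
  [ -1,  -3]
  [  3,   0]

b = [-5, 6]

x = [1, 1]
No

Ax = [-4, 3] ≠ b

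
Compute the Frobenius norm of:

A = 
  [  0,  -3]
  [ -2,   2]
||A||_F = 4.123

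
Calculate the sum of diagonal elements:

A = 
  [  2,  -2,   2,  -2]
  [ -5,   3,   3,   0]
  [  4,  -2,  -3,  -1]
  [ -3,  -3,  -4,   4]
6

tr(A) = 2 + 3 + -3 + 4 = 6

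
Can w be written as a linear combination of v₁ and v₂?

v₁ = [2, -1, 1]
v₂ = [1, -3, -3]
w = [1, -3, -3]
Yes

Form the augmented matrix and row-reduce:
[v₁|v₂|w] = 
  [  2,   1,   1]
  [ -1,  -3,  -3]
  [  1,  -3,  -3]
R2 → R2 + (1/2)·R1
R3 → R3 - (1/2)·R1
R3 → R3 - (7/5)·R2
REF = 
  [   2,    1,    1]
  [   0, -5/2, -5/2]
  [   0,    0,    0]

No row of the form [0 0 | nonzero], so the system is consistent. Back-substitution gives c₁ = 0, c₂ = 1: w = (0)·v₁ + (1)·v₂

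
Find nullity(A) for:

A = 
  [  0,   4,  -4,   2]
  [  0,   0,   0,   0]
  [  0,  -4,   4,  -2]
nullity(A) = 3

Row reduce:
R3 → R3 + (1)·R1
REF = 
  [  0,   4,  -4,   2]
  [  0,   0,   0,   0]
  [  0,   0,   0,   0]
Pivot columns: 2 → 1 pivot.
rank(A) = 1, so nullity(A) = 4 - 1 = 3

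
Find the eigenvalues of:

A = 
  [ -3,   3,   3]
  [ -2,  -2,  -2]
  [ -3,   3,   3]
λ = 0, -1 + i√11, -1 - i√11  (≈ 0, -1 + 3.317i, -1 - 3.317i)

Characteristic polynomial: det(λI - A) = λ³ + 2λ² + 12λ
The constant term is 0, so λ = 0 is a root: p(λ) = λ(λ² + 2λ + 12)
λ² + 2λ + 12 = 0  ⇒  λ = (-2 ± √((2)² - 4·(12)))/2 = (-2 ± √(-44))/2
  = -1 + i√11,  -1 - i√11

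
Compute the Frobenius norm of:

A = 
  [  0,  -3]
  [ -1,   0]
||A||_F = 3.162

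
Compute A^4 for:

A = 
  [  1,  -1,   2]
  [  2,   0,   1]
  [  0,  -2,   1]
A^4 = 
  [-21,  19, -31]
  [-30,  -4, -19]
  [  4,  30, -21]

A² = A·A:
A²[1,1] = (1)(1) + (-1)(2) + (2)(0) = -1
A²[1,2] = (1)(-1) + (-1)(0) + (2)(-2) = -5
A²[1,3] = (1)(2) + (-1)(1) + (2)(1) = 3
A²[2,1] = (2)(1) + (0)(2) + (1)(0) = 2
A²[2,2] = (2)(-1) + (0)(0) + (1)(-2) = -4
A²[2,3] = (2)(2) + (0)(1) + (1)(1) = 5
A²[3,1] = (0)(1) + (-2)(2) + (1)(0) = -4
A²[3,2] = (0)(-1) + (-2)(0) + (1)(-2) = -2
A²[3,3] = (0)(2) + (-2)(1) + (1)(1) = -1
A² = 
  [ -1,  -5,   3]
  [  2,  -4,   5]
  [ -4,  -2,  -1]

A^3 = A^2·A:
A^3[1,1] = (-1)(1) + (-5)(2) + (3)(0) = -11
A^3[1,2] = (-1)(-1) + (-5)(0) + (3)(-2) = -5
A^3[1,3] = (-1)(2) + (-5)(1) + (3)(1) = -4
A^3[2,1] = (2)(1) + (-4)(2) + (5)(0) = -6
A^3[2,2] = (2)(-1) + (-4)(0) + (5)(-2) = -12
A^3[2,3] = (2)(2) + (-4)(1) + (5)(1) = 5
A^3[3,1] = (-4)(1) + (-2)(2) + (-1)(0) = -8
A^3[3,2] = (-4)(-1) + (-2)(0) + (-1)(-2) = 6
A^3[3,3] = (-4)(2) + (-2)(1) + (-1)(1) = -11
A^3 = 
  [-11,  -5,  -4]
  [ -6, -12,   5]
  [ -8,   6, -11]

A^4 = A^3·A:
A^4[1,1] = (-11)(1) + (-5)(2) + (-4)(0) = -21
A^4[1,2] = (-11)(-1) + (-5)(0) + (-4)(-2) = 19
A^4[1,3] = (-11)(2) + (-5)(1) + (-4)(1) = -31
A^4[2,1] = (-6)(1) + (-12)(2) + (5)(0) = -30
A^4[2,2] = (-6)(-1) + (-12)(0) + (5)(-2) = -4
A^4[2,3] = (-6)(2) + (-12)(1) + (5)(1) = -19
A^4[3,1] = (-8)(1) + (6)(2) + (-11)(0) = 4
A^4[3,2] = (-8)(-1) + (6)(0) + (-11)(-2) = 30
A^4[3,3] = (-8)(2) + (6)(1) + (-11)(1) = -21
A^4 = 
  [-21,  19, -31]
  [-30,  -4, -19]
  [  4,  30, -21]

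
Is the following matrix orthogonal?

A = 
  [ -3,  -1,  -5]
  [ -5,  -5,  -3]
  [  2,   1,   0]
No

AᵀA = 
  [ 38,  30,  30]
  [ 30,  27,  20]
  [ 30,  20,  34]
≠ I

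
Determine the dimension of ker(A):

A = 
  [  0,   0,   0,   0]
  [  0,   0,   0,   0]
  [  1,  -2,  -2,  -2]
nullity(A) = 3

Row reduce:
Swap R1 ↔ R3
REF = 
  [  1,  -2,  -2,  -2]
  [  0,   0,   0,   0]
  [  0,   0,   0,   0]
Pivot columns: 1 → 1 pivot.
rank(A) = 1, so nullity(A) = 4 - 1 = 3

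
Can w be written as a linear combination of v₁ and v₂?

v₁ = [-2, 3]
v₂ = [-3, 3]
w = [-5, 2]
Yes

Form the augmented matrix and row-reduce:
[v₁|v₂|w] = 
  [ -2,  -3,  -5]
  [  3,   3,   2]
R2 → R2 + (3/2)·R1
REF = 
  [   -2,    -3,    -5]
  [    0,  -3/2, -11/2]

No row of the form [0 0 | nonzero], so the system is consistent. Back-substitution gives c₁ = -3, c₂ = 11/3: w = (-3)·v₁ + (11/3)·v₂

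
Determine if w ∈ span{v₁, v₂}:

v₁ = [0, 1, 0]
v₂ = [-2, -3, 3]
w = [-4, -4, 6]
Yes

Form the augmented matrix and row-reduce:
[v₁|v₂|w] = 
  [  0,  -2,  -4]
  [  1,  -3,  -4]
  [  0,   3,   6]
Swap R1 ↔ R2
R3 → R3 + (3/2)·R2
REF = 
  [  1,  -3,  -4]
  [  0,  -2,  -4]
  [  0,   0,   0]

No row of the form [0 0 | nonzero], so the system is consistent. Back-substitution gives c₁ = 2, c₂ = 2: w = (2)·v₁ + (2)·v₂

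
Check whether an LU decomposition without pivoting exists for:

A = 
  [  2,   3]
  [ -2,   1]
Yes.
A[1,1] = 2 ≠ 0, so Gaussian elimination proceeds without a row swap: multiplier ℓ₂₁ = (-2)/(2) = -1, and U[2,2] = 1 - (-1)(3) = 4.
L = 
  [  1,   0]
  [ -1,   1]
U = 
  [  2,   3]
  [  0,   4]
Check row 2 of LU: [(-1)(2), (-1)(3) + 4] = [-2, 1] = row 2 of A ✓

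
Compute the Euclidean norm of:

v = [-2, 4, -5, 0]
6.708

||v||₂ = √((-2)² + (4)² + (-5)² + (0)²) = √45 = 6.708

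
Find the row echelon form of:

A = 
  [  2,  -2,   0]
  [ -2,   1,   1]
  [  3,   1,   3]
Row operations:
R2 → R2 + (1)·R1
R3 → R3 - (3/2)·R1
R3 → R3 + (4)·R2

Resulting echelon form:
REF = 
  [  2,  -2,   0]
  [  0,  -1,   1]
  [  0,   0,   7]

Rank = 3 (number of non-zero pivot rows).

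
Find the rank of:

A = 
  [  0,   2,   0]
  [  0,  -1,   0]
rank(A) = 1

Row reduce:
R2 → R2 + (1/2)·R1
REF = 
  [  0,   2,   0]
  [  0,   0,   0]
Pivot columns: 2 → 1 pivot.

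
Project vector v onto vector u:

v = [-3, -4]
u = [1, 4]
proj_u(v) = [-19/17, -76/17]

v·u = (-3)(1) + (-4)(4) = -19
u·u = (1)² + (4)² = 17
proj_u(v) = (v·u / u·u) × u = (-19/17) × u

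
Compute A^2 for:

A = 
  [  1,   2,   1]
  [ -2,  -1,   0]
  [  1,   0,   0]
A² = A·A:
A²[1,1] = (1)(1) + (2)(-2) + (1)(1) = -2
A²[1,2] = (1)(2) + (2)(-1) + (1)(0) = 0
A²[1,3] = (1)(1) + (2)(0) + (1)(0) = 1
A²[2,1] = (-2)(1) + (-1)(-2) + (0)(1) = 0
A²[2,2] = (-2)(2) + (-1)(-1) + (0)(0) = -3
A²[2,3] = (-2)(1) + (-1)(0) + (0)(0) = -2
A²[3,1] = (1)(1) + (0)(-2) + (0)(1) = 1
A²[3,2] = (1)(2) + (0)(-1) + (0)(0) = 2
A²[3,3] = (1)(1) + (0)(0) + (0)(0) = 1
A² = 
  [ -2,   0,   1]
  [  0,  -3,  -2]
  [  1,   2,   1]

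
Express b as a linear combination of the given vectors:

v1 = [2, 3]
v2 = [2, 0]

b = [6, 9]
c1 = 3, c2 = 0

b = 3·v1 + 0·v2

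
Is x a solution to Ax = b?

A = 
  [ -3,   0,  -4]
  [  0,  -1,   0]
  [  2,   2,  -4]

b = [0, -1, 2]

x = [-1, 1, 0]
No

Ax = [3, -1, 0] ≠ b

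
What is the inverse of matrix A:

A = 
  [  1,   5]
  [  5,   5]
det(A) = (1)(5) - (5)(5) = -20
For a 2×2 matrix, A⁻¹ = (1/det(A)) · [[d, -b], [-c, a]]
    = (-1/20) · [[5, -5], [-5, 1]]

A⁻¹ = 
  [ -1/4,   1/4]
  [  1/4, -1/20]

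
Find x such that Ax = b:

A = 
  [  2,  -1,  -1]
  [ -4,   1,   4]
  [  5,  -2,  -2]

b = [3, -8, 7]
Row reduce the augmented matrix [A|b]:
R2 → R2 + (2)·R1
R3 → R3 - (5/2)·R1
R3 → R3 + (1/2)·R2
REF = 
  [   2,   -1,   -1,    3]
  [   0,   -1,    2,   -2]
  [   0,    0,  3/2, -3/2]

Back-substitution:
x₃ = (-3/2) / (3/2) = -1
x₂ = (-2 - (2)(-1)) / (-1) = 0
x₁ = (3 - (-1)(0) - (-1)(-1)) / 2 = 1

x = [1, 0, -1]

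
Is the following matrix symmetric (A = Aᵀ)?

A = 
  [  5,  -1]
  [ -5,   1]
No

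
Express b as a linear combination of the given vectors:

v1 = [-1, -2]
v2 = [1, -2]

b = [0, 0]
c1 = 0, c2 = 0

b = 0·v1 + 0·v2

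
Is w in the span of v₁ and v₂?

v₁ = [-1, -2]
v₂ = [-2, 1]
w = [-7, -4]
Yes

Form the augmented matrix and row-reduce:
[v₁|v₂|w] = 
  [ -1,  -2,  -7]
  [ -2,   1,  -4]
R2 → R2 - (2)·R1
REF = 
  [ -1,  -2,  -7]
  [  0,   5,  10]

No row of the form [0 0 | nonzero], so the system is consistent. Back-substitution gives c₁ = 3, c₂ = 2: w = (3)·v₁ + (2)·v₂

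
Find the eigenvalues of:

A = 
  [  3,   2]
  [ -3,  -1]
λ = 1 + i√2, 1 - i√2  (≈ 1 + 1.414i, 1 - 1.414i)

tr(A) = 2, det(A) = 3
Characteristic polynomial: λ² - tr(A)λ + det(A) = λ² - 2λ + 3
λ² - 2λ + 3 = 0  ⇒  λ = (2 ± √((-2)² - 4·(3)))/2 = (2 ± √(-8))/2
  = 1 + i√2,  1 - i√2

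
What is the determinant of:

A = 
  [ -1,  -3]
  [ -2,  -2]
-4

For a 2×2 matrix, det = ad - bc = (-1)(-2) - (-3)(-2) = -4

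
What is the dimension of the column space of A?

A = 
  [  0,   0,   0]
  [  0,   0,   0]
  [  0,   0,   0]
Row reduce:
(no row operations needed)
REF = 
  [  0,   0,   0]
  [  0,   0,   0]
  [  0,   0,   0]
Pivot columns: none → 0 pivots.
dim(Col(A)) = number of pivot columns = 0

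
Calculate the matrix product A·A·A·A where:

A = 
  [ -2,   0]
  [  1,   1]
A² = A·A:
A²[1,1] = (-2)(-2) + (0)(1) = 4
A²[1,2] = (-2)(0) + (0)(1) = 0
A²[2,1] = (1)(-2) + (1)(1) = -1
A²[2,2] = (1)(0) + (1)(1) = 1
A² = 
  [  4,   0]
  [ -1,   1]

A^3 = A^2·A:
A^3[1,1] = (4)(-2) + (0)(1) = -8
A^3[1,2] = (4)(0) + (0)(1) = 0
A^3[2,1] = (-1)(-2) + (1)(1) = 3
A^3[2,2] = (-1)(0) + (1)(1) = 1
A^3 = 
  [ -8,   0]
  [  3,   1]

A^4 = A^3·A:
A^4[1,1] = (-8)(-2) + (0)(1) = 16
A^4[1,2] = (-8)(0) + (0)(1) = 0
A^4[2,1] = (3)(-2) + (1)(1) = -5
A^4[2,2] = (3)(0) + (1)(1) = 1
A^4 = 
  [ 16,   0]
  [ -5,   1]

Therefore
A^4 = 
  [ 16,   0]
  [ -5,   1]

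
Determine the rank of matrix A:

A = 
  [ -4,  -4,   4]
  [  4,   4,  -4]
Row reduce:
R2 → R2 + (1)·R1
REF = 
  [ -4,  -4,   4]
  [  0,   0,   0]
Pivot columns: 1 → 1 pivot.

rank(A) = 1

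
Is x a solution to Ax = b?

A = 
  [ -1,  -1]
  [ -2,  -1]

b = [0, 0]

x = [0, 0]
Yes

Ax = [0, 0] = b ✓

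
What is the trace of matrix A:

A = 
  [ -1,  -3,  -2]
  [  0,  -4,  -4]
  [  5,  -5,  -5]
-10

tr(A) = -1 + -4 + -5 = -10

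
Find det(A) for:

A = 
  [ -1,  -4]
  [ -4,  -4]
-12

For a 2×2 matrix, det = ad - bc = (-1)(-4) - (-4)(-4) = -12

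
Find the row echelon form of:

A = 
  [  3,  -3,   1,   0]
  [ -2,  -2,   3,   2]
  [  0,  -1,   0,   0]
Row operations:
R2 → R2 + (2/3)·R1
R3 → R3 - (1/4)·R2

Resulting echelon form:
REF = 
  [     3,     -3,      1,      0]
  [     0,     -4,   11/3,      2]
  [     0,      0, -11/12,   -1/2]

Rank = 3 (number of non-zero pivot rows).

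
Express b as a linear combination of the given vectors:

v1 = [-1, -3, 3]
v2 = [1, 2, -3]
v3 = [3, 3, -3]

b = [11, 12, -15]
c1 = 1, c2 = 3, c3 = 3

b = 1·v1 + 3·v2 + 3·v3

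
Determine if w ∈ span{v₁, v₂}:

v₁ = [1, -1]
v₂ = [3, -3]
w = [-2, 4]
No

Form the augmented matrix and row-reduce:
[v₁|v₂|w] = 
  [  1,   3,  -2]
  [ -1,  -3,   4]
R2 → R2 + (1)·R1
REF = 
  [  1,   3,  -2]
  [  0,   0,   2]

Row 2 reads [0 0 | 2], i.e. 0 = 2, so the system is inconsistent and w ∉ span{v₁, v₂}.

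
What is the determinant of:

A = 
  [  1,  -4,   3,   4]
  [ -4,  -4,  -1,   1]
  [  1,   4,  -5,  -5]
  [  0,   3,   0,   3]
327

Cofactor expansion along row 1: det(A) = a₁₁M₁₁ - a₁₂M₁₂ + a₁₃M₁₃ - a₁₄M₁₄

M₁₁ = det[[-4, -1, 1]; [4, -5, -5]; [3, 0, 3]]
  = (-4)·((-5)(3) - (-5)(0)) - (-1)·((4)(3) - (-5)(3)) + (1)·((4)(0) - (-5)(3))
  = (-4)(-15) - (-1)(27) + (1)(15)
  = 102
M₁₂ = det[[-4, -1, 1]; [1, -5, -5]; [0, 0, 3]]
  = (-4)·((-5)(3) - (-5)(0)) - (-1)·((1)(3) - (-5)(0)) + (1)·((1)(0) - (-5)(0))
  = (-4)(-15) - (-1)(3) + (1)(0)
  = 63
M₁₃ = det[[-4, -4, 1]; [1, 4, -5]; [0, 3, 3]]
  = (-4)·((4)(3) - (-5)(3)) - (-4)·((1)(3) - (-5)(0)) + (1)·((1)(3) - (4)(0))
  = (-4)(27) - (-4)(3) + (1)(3)
  = -93
M₁₄ = det[[-4, -4, -1]; [1, 4, -5]; [0, 3, 0]]
  = (-4)·((4)(0) - (-5)(3)) - (-4)·((1)(0) - (-5)(0)) + (-1)·((1)(3) - (4)(0))
  = (-4)(15) - (-4)(0) + (-1)(3)
  = -63

det(A) = (1)(102) - (-4)(63) + (3)(-93) - (4)(-63) = 327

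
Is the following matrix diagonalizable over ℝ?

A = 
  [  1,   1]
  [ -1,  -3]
Yes

tr(A) = -2, det(A) = -2
Characteristic polynomial: λ² - tr(A)λ + det(A) = λ² + 2λ - 2
λ² + 2λ - 2 = 0  ⇒  λ = (-2 ± √((2)² - 4·(-2)))/2 = (-2 ± √(12))/2
  = -1 + √3,  -1 - √3
Eigenvalues: -1 + √3, -1 - √3  (≈ 0.7321, -2.732)
The two irrational eigenvalues are distinct (simple), so each has alg. mult. = geom. mult. = 1.
Sum of geometric multiplicities equals n, so A has n independent eigenvectors.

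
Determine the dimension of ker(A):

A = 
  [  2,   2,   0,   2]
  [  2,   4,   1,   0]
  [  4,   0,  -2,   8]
nullity(A) = 2

Row reduce:
R2 → R2 - (1)·R1
R3 → R3 - (2)·R1
R3 → R3 + (2)·R2
REF = 
  [  2,   2,   0,   2]
  [  0,   2,   1,  -2]
  [  0,   0,   0,   0]
Pivot columns: 1, 2 → 2 pivots.
rank(A) = 2, so nullity(A) = 4 - 2 = 2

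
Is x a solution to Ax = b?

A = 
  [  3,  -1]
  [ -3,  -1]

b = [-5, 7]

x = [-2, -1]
Yes

Ax = [-5, 7] = b ✓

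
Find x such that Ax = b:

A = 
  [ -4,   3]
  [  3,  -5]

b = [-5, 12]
x = [-1, -3]

Row reduce the augmented matrix [A|b]:
R2 → R2 + (3/4)·R1
REF = 
  [   -4,     3,    -5]
  [    0, -11/4,  33/4]

Back-substitution:
x₂ = (33/4) / (-11/4) = -3
x₁ = (-5 - (3)(-3)) / (-4) = -1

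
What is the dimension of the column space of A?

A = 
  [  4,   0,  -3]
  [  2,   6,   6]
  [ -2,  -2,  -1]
dim(Col(A)) = 2

Row reduce:
R2 → R2 - (1/2)·R1
R3 → R3 + (1/2)·R1
R3 → R3 + (1/3)·R2
REF = 
  [   4,    0,   -3]
  [   0,    6, 15/2]
  [   0,    0,    0]
Pivot columns: 1, 2 → 2 pivots.
dim(Col(A)) = number of pivot columns = 2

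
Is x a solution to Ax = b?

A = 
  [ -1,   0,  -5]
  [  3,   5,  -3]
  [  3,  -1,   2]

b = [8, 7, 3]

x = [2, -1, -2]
Yes

Ax = [8, 7, 3] = b ✓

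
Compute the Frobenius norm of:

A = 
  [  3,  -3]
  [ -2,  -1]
||A||_F = 4.796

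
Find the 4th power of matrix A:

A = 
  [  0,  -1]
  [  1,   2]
A² = A·A:
A²[1,1] = (0)(0) + (-1)(1) = -1
A²[1,2] = (0)(-1) + (-1)(2) = -2
A²[2,1] = (1)(0) + (2)(1) = 2
A²[2,2] = (1)(-1) + (2)(2) = 3
A² = 
  [ -1,  -2]
  [  2,   3]

A^3 = A^2·A:
A^3[1,1] = (-1)(0) + (-2)(1) = -2
A^3[1,2] = (-1)(-1) + (-2)(2) = -3
A^3[2,1] = (2)(0) + (3)(1) = 3
A^3[2,2] = (2)(-1) + (3)(2) = 4
A^3 = 
  [ -2,  -3]
  [  3,   4]

A^4 = A^3·A:
A^4[1,1] = (-2)(0) + (-3)(1) = -3
A^4[1,2] = (-2)(-1) + (-3)(2) = -4
A^4[2,1] = (3)(0) + (4)(1) = 4
A^4[2,2] = (3)(-1) + (4)(2) = 5
A^4 = 
  [ -3,  -4]
  [  4,   5]

Therefore
A^4 = 
  [ -3,  -4]
  [  4,   5]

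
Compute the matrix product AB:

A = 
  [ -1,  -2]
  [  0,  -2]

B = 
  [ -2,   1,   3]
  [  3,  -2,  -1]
A is 2×2 and B is 2×3, so AB is 2×3. Each entry is (row of A)·(column of B):
AB[1,1] = (-1)(-2) + (-2)(3) = -4
AB[1,2] = (-1)(1) + (-2)(-2) = 3
AB[1,3] = (-1)(3) + (-2)(-1) = -1
AB[2,1] = (0)(-2) + (-2)(3) = -6
AB[2,2] = (0)(1) + (-2)(-2) = 4
AB[2,3] = (0)(3) + (-2)(-1) = 2

AB = 
  [ -4,   3,  -1]
  [ -6,   4,   2]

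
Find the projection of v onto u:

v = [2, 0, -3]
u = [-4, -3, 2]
v·u = (2)(-4) + (0)(-3) + (-3)(2) = -14
u·u = (-4)² + (-3)² + (2)² = 29
proj_u(v) = (v·u / u·u) × u = (-14/29) × u

proj_u(v) = [56/29, 42/29, -28/29]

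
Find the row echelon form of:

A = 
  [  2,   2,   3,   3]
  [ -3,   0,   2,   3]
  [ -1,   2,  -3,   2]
Row operations:
R2 → R2 + (3/2)·R1
R3 → R3 + (1/2)·R1
R3 → R3 - (1)·R2

Resulting echelon form:
REF = 
  [   2,    2,    3,    3]
  [   0,    3, 13/2, 15/2]
  [   0,    0,   -8,   -4]

Rank = 3 (number of non-zero pivot rows).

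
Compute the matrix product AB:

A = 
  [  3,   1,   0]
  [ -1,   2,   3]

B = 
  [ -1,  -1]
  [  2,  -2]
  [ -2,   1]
AB = 
  [ -1,  -5]
  [ -1,   0]

A is 2×3 and B is 3×2, so AB is 2×2. Each entry is (row of A)·(column of B):
AB[1,1] = (3)(-1) + (1)(2) + (0)(-2) = -1
AB[1,2] = (3)(-1) + (1)(-2) + (0)(1) = -5
AB[2,1] = (-1)(-1) + (2)(2) + (3)(-2) = -1
AB[2,2] = (-1)(-1) + (2)(-2) + (3)(1) = 0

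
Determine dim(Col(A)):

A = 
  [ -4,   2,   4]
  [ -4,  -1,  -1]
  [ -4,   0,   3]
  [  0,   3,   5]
dim(Col(A)) = 3

Row reduce:
R2 → R2 - (1)·R1
R3 → R3 - (1)·R1
R3 → R3 - (2/3)·R2
R4 → R4 + (1)·R2
REF = 
  [ -4,   2,   4]
  [  0,  -3,  -5]
  [  0,   0, 7/3]
  [  0,   0,   0]
Pivot columns: 1, 2, 3 → 3 pivots.
dim(Col(A)) = number of pivot columns = 3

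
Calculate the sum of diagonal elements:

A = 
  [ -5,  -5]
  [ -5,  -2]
-7

tr(A) = -5 + -2 = -7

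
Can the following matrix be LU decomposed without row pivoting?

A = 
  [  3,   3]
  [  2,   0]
Yes.
A[1,1] = 3 ≠ 0, so Gaussian elimination proceeds without a row swap: multiplier ℓ₂₁ = (2)/(3) = 2/3, and U[2,2] = 0 - (2/3)(3) = -2.
L = 
  [  1,   0]
  [2/3,   1]
U = 
  [  3,   3]
  [  0,  -2]
Check row 2 of LU: [(2/3)(3), (2/3)(3) + (-2)] = [2, 0] = row 2 of A ✓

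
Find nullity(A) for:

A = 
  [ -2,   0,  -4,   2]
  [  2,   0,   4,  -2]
nullity(A) = 3

Row reduce:
R2 → R2 + (1)·R1
REF = 
  [ -2,   0,  -4,   2]
  [  0,   0,   0,   0]
Pivot columns: 1 → 1 pivot.
rank(A) = 1, so nullity(A) = 4 - 1 = 3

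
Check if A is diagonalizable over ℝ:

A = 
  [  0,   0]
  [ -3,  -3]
Yes

tr(A) = -3, det(A) = 0
Characteristic polynomial: λ² - tr(A)λ + det(A) = λ² + 3λ
λ² + 3λ = λ(λ + 3)
Eigenvalues: 0, -3
λ=-3: alg. mult. = 1, geom. mult. = 2 - rank(A - (-3)I) = 2 - 1 = 1
λ=0: alg. mult. = 1, geom. mult. = 2 - rank(A - (0)I) = 2 - 1 = 1
Sum of geometric multiplicities equals n, so A has n independent eigenvectors.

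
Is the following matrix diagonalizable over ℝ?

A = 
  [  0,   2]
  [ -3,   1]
No

tr(A) = 1, det(A) = 6
Characteristic polynomial: λ² - tr(A)λ + det(A) = λ² - λ + 6
λ² - λ + 6 = 0  ⇒  λ = (1 ± √((-1)² - 4·(6)))/2 = (1 ± √(-23))/2
  = (1 + i√23)/2,  (1 - i√23)/2
Eigenvalues: (1 + i√23)/2, (1 - i√23)/2  (≈ 0.5 + 2.398i, 0.5 - 2.398i)
Has complex eigenvalues (not diagonalizable over ℝ).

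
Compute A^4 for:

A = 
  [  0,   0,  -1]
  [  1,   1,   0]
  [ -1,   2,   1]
A² = A·A:
A²[1,1] = (0)(0) + (0)(1) + (-1)(-1) = 1
A²[1,2] = (0)(0) + (0)(1) + (-1)(2) = -2
A²[1,3] = (0)(-1) + (0)(0) + (-1)(1) = -1
A²[2,1] = (1)(0) + (1)(1) + (0)(-1) = 1
A²[2,2] = (1)(0) + (1)(1) + (0)(2) = 1
A²[2,3] = (1)(-1) + (1)(0) + (0)(1) = -1
A²[3,1] = (-1)(0) + (2)(1) + (1)(-1) = 1
A²[3,2] = (-1)(0) + (2)(1) + (1)(2) = 4
A²[3,3] = (-1)(-1) + (2)(0) + (1)(1) = 2
A² = 
  [  1,  -2,  -1]
  [  1,   1,  -1]
  [  1,   4,   2]

A^3 = A^2·A:
A^3[1,1] = (1)(0) + (-2)(1) + (-1)(-1) = -1
A^3[1,2] = (1)(0) + (-2)(1) + (-1)(2) = -4
A^3[1,3] = (1)(-1) + (-2)(0) + (-1)(1) = -2
A^3[2,1] = (1)(0) + (1)(1) + (-1)(-1) = 2
A^3[2,2] = (1)(0) + (1)(1) + (-1)(2) = -1
A^3[2,3] = (1)(-1) + (1)(0) + (-1)(1) = -2
A^3[3,1] = (1)(0) + (4)(1) + (2)(-1) = 2
A^3[3,2] = (1)(0) + (4)(1) + (2)(2) = 8
A^3[3,3] = (1)(-1) + (4)(0) + (2)(1) = 1
A^3 = 
  [ -1,  -4,  -2]
  [  2,  -1,  -2]
  [  2,   8,   1]

A^4 = A^3·A:
A^4[1,1] = (-1)(0) + (-4)(1) + (-2)(-1) = -2
A^4[1,2] = (-1)(0) + (-4)(1) + (-2)(2) = -8
A^4[1,3] = (-1)(-1) + (-4)(0) + (-2)(1) = -1
A^4[2,1] = (2)(0) + (-1)(1) + (-2)(-1) = 1
A^4[2,2] = (2)(0) + (-1)(1) + (-2)(2) = -5
A^4[2,3] = (2)(-1) + (-1)(0) + (-2)(1) = -4
A^4[3,1] = (2)(0) + (8)(1) + (1)(-1) = 7
A^4[3,2] = (2)(0) + (8)(1) + (1)(2) = 10
A^4[3,3] = (2)(-1) + (8)(0) + (1)(1) = -1
A^4 = 
  [ -2,  -8,  -1]
  [  1,  -5,  -4]
  [  7,  10,  -1]

Therefore
A^4 = 
  [ -2,  -8,  -1]
  [  1,  -5,  -4]
  [  7,  10,  -1]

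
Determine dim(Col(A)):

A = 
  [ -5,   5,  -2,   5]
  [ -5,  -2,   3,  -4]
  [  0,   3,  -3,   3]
dim(Col(A)) = 3

Row reduce:
R2 → R2 - (1)·R1
R3 → R3 + (3/7)·R2
REF = 
  [  -5,    5,   -2,    5]
  [   0,   -7,    5,   -9]
  [   0,    0, -6/7, -6/7]
Pivot columns: 1, 2, 3 → 3 pivots.
dim(Col(A)) = number of pivot columns = 3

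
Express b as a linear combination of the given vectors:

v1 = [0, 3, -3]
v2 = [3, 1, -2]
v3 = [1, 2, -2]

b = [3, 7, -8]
c1 = 2, c2 = 1, c3 = 0

b = 2·v1 + 1·v2 + 0·v3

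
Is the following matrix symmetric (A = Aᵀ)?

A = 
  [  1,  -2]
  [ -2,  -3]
Yes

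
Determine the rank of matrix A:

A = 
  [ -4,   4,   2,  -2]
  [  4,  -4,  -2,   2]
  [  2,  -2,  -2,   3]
Row reduce:
R2 → R2 + (1)·R1
R3 → R3 + (1/2)·R1
Swap R2 ↔ R3
REF = 
  [ -4,   4,   2,  -2]
  [  0,   0,  -1,   2]
  [  0,   0,   0,   0]
Pivot columns: 1, 3 → 2 pivots.

rank(A) = 2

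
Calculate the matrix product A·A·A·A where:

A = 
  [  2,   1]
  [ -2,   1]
A² = A·A:
A²[1,1] = (2)(2) + (1)(-2) = 2
A²[1,2] = (2)(1) + (1)(1) = 3
A²[2,1] = (-2)(2) + (1)(-2) = -6
A²[2,2] = (-2)(1) + (1)(1) = -1
A² = 
  [  2,   3]
  [ -6,  -1]

A^3 = A^2·A:
A^3[1,1] = (2)(2) + (3)(-2) = -2
A^3[1,2] = (2)(1) + (3)(1) = 5
A^3[2,1] = (-6)(2) + (-1)(-2) = -10
A^3[2,2] = (-6)(1) + (-1)(1) = -7
A^3 = 
  [ -2,   5]
  [-10,  -7]

A^4 = A^3·A:
A^4[1,1] = (-2)(2) + (5)(-2) = -14
A^4[1,2] = (-2)(1) + (5)(1) = 3
A^4[2,1] = (-10)(2) + (-7)(-2) = -6
A^4[2,2] = (-10)(1) + (-7)(1) = -17
A^4 = 
  [-14,   3]
  [ -6, -17]

Therefore
A^4 = 
  [-14,   3]
  [ -6, -17]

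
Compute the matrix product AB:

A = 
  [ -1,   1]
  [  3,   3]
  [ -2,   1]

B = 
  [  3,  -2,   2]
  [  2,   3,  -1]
AB = 
  [ -1,   5,  -3]
  [ 15,   3,   3]
  [ -4,   7,  -5]

A is 3×2 and B is 2×3, so AB is 3×3. Each entry is (row of A)·(column of B):
AB[1,1] = (-1)(3) + (1)(2) = -1
AB[1,2] = (-1)(-2) + (1)(3) = 5
AB[1,3] = (-1)(2) + (1)(-1) = -3
AB[2,1] = (3)(3) + (3)(2) = 15
AB[2,2] = (3)(-2) + (3)(3) = 3
AB[2,3] = (3)(2) + (3)(-1) = 3
AB[3,1] = (-2)(3) + (1)(2) = -4
AB[3,2] = (-2)(-2) + (1)(3) = 7
AB[3,3] = (-2)(2) + (1)(-1) = -5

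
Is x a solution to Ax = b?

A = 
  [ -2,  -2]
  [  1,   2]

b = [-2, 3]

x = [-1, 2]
Yes

Ax = [-2, 3] = b ✓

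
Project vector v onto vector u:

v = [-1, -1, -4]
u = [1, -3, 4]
proj_u(v) = [-7/13, 21/13, -28/13]

v·u = (-1)(1) + (-1)(-3) + (-4)(4) = -14
u·u = (1)² + (-3)² + (4)² = 26
proj_u(v) = (v·u / u·u) × u = (-14/26) × u = (-7/13) × u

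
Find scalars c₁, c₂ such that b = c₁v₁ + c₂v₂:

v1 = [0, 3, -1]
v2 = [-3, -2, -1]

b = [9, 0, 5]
c1 = -2, c2 = -3

b = -2·v1 + -3·v2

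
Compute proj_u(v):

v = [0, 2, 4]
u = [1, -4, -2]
v·u = (0)(1) + (2)(-4) + (4)(-2) = -16
u·u = (1)² + (-4)² + (-2)² = 21
proj_u(v) = (v·u / u·u) × u = (-16/21) × u

proj_u(v) = [-16/21, 64/21, 32/21]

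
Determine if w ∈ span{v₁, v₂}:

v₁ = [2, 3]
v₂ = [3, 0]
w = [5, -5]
Yes

Form the augmented matrix and row-reduce:
[v₁|v₂|w] = 
  [  2,   3,   5]
  [  3,   0,  -5]
R2 → R2 - (3/2)·R1
REF = 
  [    2,     3,     5]
  [    0,  -9/2, -25/2]

No row of the form [0 0 | nonzero], so the system is consistent. Back-substitution gives c₁ = -5/3, c₂ = 25/9: w = (-5/3)·v₁ + (25/9)·v₂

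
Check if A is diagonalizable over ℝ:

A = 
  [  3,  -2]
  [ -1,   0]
Yes

tr(A) = 3, det(A) = -2
Characteristic polynomial: λ² - tr(A)λ + det(A) = λ² - 3λ - 2
λ² - 3λ - 2 = 0  ⇒  λ = (3 ± √((-3)² - 4·(-2)))/2 = (3 ± √(17))/2
  = (3 + √17)/2,  (3 - √17)/2
Eigenvalues: (3 + √17)/2, (3 - √17)/2  (≈ 3.562, -0.5616)
The two irrational eigenvalues are distinct (simple), so each has alg. mult. = geom. mult. = 1.
Sum of geometric multiplicities equals n, so A has n independent eigenvectors.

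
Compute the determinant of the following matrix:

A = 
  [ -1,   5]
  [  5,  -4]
-21

For a 2×2 matrix, det = ad - bc = (-1)(-4) - (5)(5) = -21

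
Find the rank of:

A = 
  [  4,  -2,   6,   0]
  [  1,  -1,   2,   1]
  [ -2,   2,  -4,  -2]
Row reduce:
R2 → R2 - (1/4)·R1
R3 → R3 + (1/2)·R1
R3 → R3 + (2)·R2
REF = 
  [   4,   -2,    6,    0]
  [   0, -1/2,  1/2,    1]
  [   0,    0,    0,    0]
Pivot columns: 1, 2 → 2 pivots.

rank(A) = 2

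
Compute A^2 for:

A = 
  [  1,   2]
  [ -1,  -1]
A² = A·A:
A²[1,1] = (1)(1) + (2)(-1) = -1
A²[1,2] = (1)(2) + (2)(-1) = 0
A²[2,1] = (-1)(1) + (-1)(-1) = 0
A²[2,2] = (-1)(2) + (-1)(-1) = -1
A² = 
  [ -1,   0]
  [  0,  -1]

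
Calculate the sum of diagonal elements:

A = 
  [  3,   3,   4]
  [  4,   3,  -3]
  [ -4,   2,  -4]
2

tr(A) = 3 + 3 + -4 = 2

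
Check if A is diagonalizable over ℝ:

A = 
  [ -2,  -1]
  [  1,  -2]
No

tr(A) = -4, det(A) = 5
Characteristic polynomial: λ² - tr(A)λ + det(A) = λ² + 4λ + 5
λ² + 4λ + 5 = 0  ⇒  λ = (-4 ± √((4)² - 4·(5)))/2 = (-4 ± √(-4))/2
  = -2 + i,  -2 - i
Eigenvalues: -2 + i, -2 - i  (≈ -2 + 1i, -2 - 1i)
Has complex eigenvalues (not diagonalizable over ℝ).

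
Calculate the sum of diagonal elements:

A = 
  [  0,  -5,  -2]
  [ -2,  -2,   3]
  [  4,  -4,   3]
1

tr(A) = 0 + -2 + 3 = 1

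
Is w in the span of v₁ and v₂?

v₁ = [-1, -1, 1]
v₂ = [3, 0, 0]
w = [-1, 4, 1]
No

Form the augmented matrix and row-reduce:
[v₁|v₂|w] = 
  [ -1,   3,  -1]
  [ -1,   0,   4]
  [  1,   0,   1]
R2 → R2 - (1)·R1
R3 → R3 + (1)·R1
R3 → R3 + (1)·R2
REF = 
  [ -1,   3,  -1]
  [  0,  -3,   5]
  [  0,   0,   5]

Row 3 reads [0 0 | 5], i.e. 0 = 5, so the system is inconsistent and w ∉ span{v₁, v₂}.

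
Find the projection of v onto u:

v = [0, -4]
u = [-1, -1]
proj_u(v) = [-2, -2]

v·u = (0)(-1) + (-4)(-1) = 4
u·u = (-1)² + (-1)² = 2
proj_u(v) = (v·u / u·u) × u = (4/2) × u = (2) × u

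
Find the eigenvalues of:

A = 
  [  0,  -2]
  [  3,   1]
tr(A) = 1, det(A) = 6
Characteristic polynomial: λ² - tr(A)λ + det(A) = λ² - λ + 6
λ² - λ + 6 = 0  ⇒  λ = (1 ± √((-1)² - 4·(6)))/2 = (1 ± √(-23))/2
  = (1 + i√23)/2,  (1 - i√23)/2

λ = (1 + i√23)/2, (1 - i√23)/2  (≈ 0.5 + 2.398i, 0.5 - 2.398i)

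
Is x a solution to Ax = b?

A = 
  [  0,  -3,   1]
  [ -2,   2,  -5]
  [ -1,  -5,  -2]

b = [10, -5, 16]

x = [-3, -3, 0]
No

Ax = [9, 0, 18] ≠ b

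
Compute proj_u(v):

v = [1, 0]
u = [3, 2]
v·u = (1)(3) + (0)(2) = 3
u·u = (3)² + (2)² = 13
proj_u(v) = (v·u / u·u) × u = (3/13) × u

proj_u(v) = [9/13, 6/13]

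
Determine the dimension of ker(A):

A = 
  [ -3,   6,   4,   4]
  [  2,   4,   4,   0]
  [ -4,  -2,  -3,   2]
nullity(A) = 2

Row reduce:
R2 → R2 + (2/3)·R1
R3 → R3 - (4/3)·R1
R3 → R3 + (5/4)·R2
REF = 
  [  -3,    6,    4,    4]
  [   0,    8, 20/3,  8/3]
  [   0,    0,    0,    0]
Pivot columns: 1, 2 → 2 pivots.
rank(A) = 2, so nullity(A) = 4 - 2 = 2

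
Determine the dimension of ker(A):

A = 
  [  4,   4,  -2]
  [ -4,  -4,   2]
nullity(A) = 2

Row reduce:
R2 → R2 + (1)·R1
REF = 
  [  4,   4,  -2]
  [  0,   0,   0]
Pivot columns: 1 → 1 pivot.
rank(A) = 1, so nullity(A) = 3 - 1 = 2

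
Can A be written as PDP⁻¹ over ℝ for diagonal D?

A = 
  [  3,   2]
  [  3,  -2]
Yes

tr(A) = 1, det(A) = -12
Characteristic polynomial: λ² - tr(A)λ + det(A) = λ² - λ - 12
λ² - λ - 12 = (λ + 3)(λ - 4)
Eigenvalues: 4, -3
λ=-3: alg. mult. = 1, geom. mult. = 2 - rank(A - (-3)I) = 2 - 1 = 1
λ=4: alg. mult. = 1, geom. mult. = 2 - rank(A - (4)I) = 2 - 1 = 1
Sum of geometric multiplicities equals n, so A has n independent eigenvectors.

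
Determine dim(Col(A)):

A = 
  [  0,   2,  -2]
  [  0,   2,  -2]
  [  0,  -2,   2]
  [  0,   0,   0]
dim(Col(A)) = 1

Row reduce:
R2 → R2 - (1)·R1
R3 → R3 + (1)·R1
REF = 
  [  0,   2,  -2]
  [  0,   0,   0]
  [  0,   0,   0]
  [  0,   0,   0]
Pivot columns: 2 → 1 pivot.
dim(Col(A)) = number of pivot columns = 1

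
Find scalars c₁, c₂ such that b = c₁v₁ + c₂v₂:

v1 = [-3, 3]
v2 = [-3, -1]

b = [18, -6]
c1 = -3, c2 = -3

b = -3·v1 + -3·v2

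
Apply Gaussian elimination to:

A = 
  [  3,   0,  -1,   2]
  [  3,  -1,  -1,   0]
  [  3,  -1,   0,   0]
Row operations:
R2 → R2 - (1)·R1
R3 → R3 - (1)·R1
R3 → R3 - (1)·R2

Resulting echelon form:
REF = 
  [  3,   0,  -1,   2]
  [  0,  -1,   0,  -2]
  [  0,   0,   1,   0]

Rank = 3 (number of non-zero pivot rows).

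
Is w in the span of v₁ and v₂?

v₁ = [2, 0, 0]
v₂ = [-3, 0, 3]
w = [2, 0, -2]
Yes

Form the augmented matrix and row-reduce:
[v₁|v₂|w] = 
  [  2,  -3,   2]
  [  0,   0,   0]
  [  0,   3,  -2]
Swap R2 ↔ R3
REF = 
  [  2,  -3,   2]
  [  0,   3,  -2]
  [  0,   0,   0]

No row of the form [0 0 | nonzero], so the system is consistent. Back-substitution gives c₁ = 0, c₂ = -2/3: w = (0)·v₁ + (-2/3)·v₂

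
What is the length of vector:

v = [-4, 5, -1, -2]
6.782

||v||₂ = √((-4)² + (5)² + (-1)² + (-2)²) = √46 = 6.782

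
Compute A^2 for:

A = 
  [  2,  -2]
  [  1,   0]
A² = A·A:
A²[1,1] = (2)(2) + (-2)(1) = 2
A²[1,2] = (2)(-2) + (-2)(0) = -4
A²[2,1] = (1)(2) + (0)(1) = 2
A²[2,2] = (1)(-2) + (0)(0) = -2
A² = 
  [  2,  -4]
  [  2,  -2]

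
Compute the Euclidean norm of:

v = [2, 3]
3.606

||v||₂ = √((2)² + (3)²) = √13 = 3.606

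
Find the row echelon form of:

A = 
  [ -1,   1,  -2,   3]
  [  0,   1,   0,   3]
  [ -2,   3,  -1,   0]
Row operations:
R3 → R3 - (2)·R1
R3 → R3 - (1)·R2

Resulting echelon form:
REF = 
  [ -1,   1,  -2,   3]
  [  0,   1,   0,   3]
  [  0,   0,   3,  -9]

Rank = 3 (number of non-zero pivot rows).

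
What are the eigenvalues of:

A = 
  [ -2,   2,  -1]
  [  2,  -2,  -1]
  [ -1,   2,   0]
λ = -4, i, -i  (≈ -4, 0 + 1i, 0 - 1i)

Characteristic polynomial: det(λI - A) = λ³ + 4λ² + λ + 4
Testing integer divisors of the constant term: p(-4) = 0, so (λ + 4) is a factor:
p(λ) = (λ + 4)(λ² + 1)
λ² + 1 = 0  ⇒  λ = (0 ± √((0)² - 4·(1)))/2 = (0 ± √(-4))/2
  = i,  -i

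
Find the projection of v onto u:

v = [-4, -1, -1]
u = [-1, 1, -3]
v·u = (-4)(-1) + (-1)(1) + (-1)(-3) = 6
u·u = (-1)² + (1)² + (-3)² = 11
proj_u(v) = (v·u / u·u) × u = (6/11) × u

proj_u(v) = [-6/11, 6/11, -18/11]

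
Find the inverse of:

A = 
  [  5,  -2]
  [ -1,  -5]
det(A) = (5)(-5) - (-2)(-1) = -27
For a 2×2 matrix, A⁻¹ = (1/det(A)) · [[d, -b], [-c, a]]
    = (-1/27) · [[-5, 2], [1, 5]]

A⁻¹ = 
  [ 5/27, -2/27]
  [-1/27, -5/27]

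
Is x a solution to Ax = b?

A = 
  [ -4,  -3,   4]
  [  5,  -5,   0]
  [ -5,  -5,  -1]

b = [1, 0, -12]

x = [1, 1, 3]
No

Ax = [5, 0, -13] ≠ b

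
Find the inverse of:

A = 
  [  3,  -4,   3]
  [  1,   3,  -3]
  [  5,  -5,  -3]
det(A) = (3)·((3)(-3) - (-3)(-5)) - (-4)·((1)(-3) - (-3)(5)) + (3)·((1)(-5) - (3)(5))
  = (3)(-24) - (-4)(12) + (3)(-20)
  = -84
det(A) = -84 ≠ 0, so A is invertible.

Cofactors Cᵢⱼ = (-1)ⁱ⁺ʲ·Mᵢⱼ:
C = 
  [-24, -12, -20]
  [-27, -24,  -5]
  [  3,  12,  13]

adj(A) = Cᵀ:
adj(A) = 
  [-24, -27,   3]
  [-12, -24,  12]
  [-20,  -5,  13]

A⁻¹ = (-1/84) · adj(A):
A⁻¹ = 
  [   2/7,   9/28,  -1/28]
  [   1/7,    2/7,   -1/7]
  [  5/21,   5/84, -13/84]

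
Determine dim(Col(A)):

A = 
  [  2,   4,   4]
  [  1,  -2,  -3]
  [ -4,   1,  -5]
dim(Col(A)) = 3

Row reduce:
R2 → R2 - (1/2)·R1
R3 → R3 + (2)·R1
R3 → R3 + (9/4)·R2
REF = 
  [    2,     4,     4]
  [    0,    -4,    -5]
  [    0,     0, -33/4]
Pivot columns: 1, 2, 3 → 3 pivots.
dim(Col(A)) = number of pivot columns = 3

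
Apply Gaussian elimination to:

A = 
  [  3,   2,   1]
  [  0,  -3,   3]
Row operations:
No row operations needed (already in echelon form).

Resulting echelon form:
REF = 
  [  3,   2,   1]
  [  0,  -3,   3]

Rank = 2 (number of non-zero pivot rows).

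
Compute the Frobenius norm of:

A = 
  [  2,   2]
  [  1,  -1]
||A||_F = 3.162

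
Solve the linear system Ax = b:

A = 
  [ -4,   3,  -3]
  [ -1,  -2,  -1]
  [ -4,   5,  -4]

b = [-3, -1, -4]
Row reduce the augmented matrix [A|b]:
R2 → R2 - (1/4)·R1
R3 → R3 - (1)·R1
R3 → R3 + (8/11)·R2
REF = 
  [    -4,      3,     -3,     -3]
  [     0,  -11/4,   -1/4,   -1/4]
  [     0,      0, -13/11, -13/11]

Back-substitution:
x₃ = (-13/11) / (-13/11) = 1
x₂ = (-1/4 - (-1/4)(1)) / (-11/4) = 0
x₁ = (-3 - (3)(0) - (-3)(1)) / (-4) = 0

x = [0, 0, 1]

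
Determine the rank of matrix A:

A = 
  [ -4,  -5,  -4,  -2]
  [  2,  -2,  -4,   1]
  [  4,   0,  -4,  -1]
Row reduce:
R2 → R2 + (1/2)·R1
R3 → R3 + (1)·R1
R3 → R3 - (10/9)·R2
REF = 
  [  -4,   -5,   -4,   -2]
  [   0, -9/2,   -6,    0]
  [   0,    0, -4/3,   -3]
Pivot columns: 1, 2, 3 → 3 pivots.

rank(A) = 3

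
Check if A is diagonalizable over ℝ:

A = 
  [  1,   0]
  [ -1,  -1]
Yes

tr(A) = 0, det(A) = -1
Characteristic polynomial: λ² - tr(A)λ + det(A) = λ² - 1
λ² - 1 = (λ + 1)(λ - 1)
Eigenvalues: 1, -1
λ=-1: alg. mult. = 1, geom. mult. = 2 - rank(A - (-1)I) = 2 - 1 = 1
λ=1: alg. mult. = 1, geom. mult. = 2 - rank(A - (1)I) = 2 - 1 = 1
Sum of geometric multiplicities equals n, so A has n independent eigenvectors.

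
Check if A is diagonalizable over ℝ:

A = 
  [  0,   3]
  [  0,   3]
Yes

tr(A) = 3, det(A) = 0
Characteristic polynomial: λ² - tr(A)λ + det(A) = λ² - 3λ
λ² - 3λ = λ(λ - 3)
Eigenvalues: 3, 0
λ=0: alg. mult. = 1, geom. mult. = 2 - rank(A - (0)I) = 2 - 1 = 1
λ=3: alg. mult. = 1, geom. mult. = 2 - rank(A - (3)I) = 2 - 1 = 1
Sum of geometric multiplicities equals n, so A has n independent eigenvectors.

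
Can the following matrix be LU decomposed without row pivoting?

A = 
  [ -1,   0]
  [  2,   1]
Yes.
A[1,1] = -1 ≠ 0, so Gaussian elimination proceeds without a row swap: multiplier ℓ₂₁ = (2)/(-1) = -2, and U[2,2] = 1 - (-2)(0) = 1.
L = 
  [  1,   0]
  [ -2,   1]
U = 
  [ -1,   0]
  [  0,   1]
Check row 2 of LU: [(-2)(-1), (-2)(0) + 1] = [2, 1] = row 2 of A ✓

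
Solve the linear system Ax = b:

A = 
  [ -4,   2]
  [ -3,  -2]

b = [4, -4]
x = [0, 2]

Row reduce the augmented matrix [A|b]:
R2 → R2 - (3/4)·R1
REF = 
  [  -4,    2,    4]
  [   0, -7/2,   -7]

Back-substitution:
x₂ = (-7) / (-7/2) = 2
x₁ = (4 - (2)(2)) / (-4) = 0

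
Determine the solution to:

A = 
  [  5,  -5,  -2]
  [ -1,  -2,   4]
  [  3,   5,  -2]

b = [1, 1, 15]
x = [3, 2, 2]

Row reduce the augmented matrix [A|b]:
R2 → R2 + (1/5)·R1
R3 → R3 - (3/5)·R1
R3 → R3 + (8/3)·R2
REF = 
  [   5,   -5,   -2,    1]
  [   0,   -3, 18/5,  6/5]
  [   0,    0, 44/5, 88/5]

Back-substitution:
x₃ = (88/5) / (44/5) = 2
x₂ = (6/5 - (18/5)(2)) / (-3) = 2
x₁ = (1 - (-5)(2) - (-2)(2)) / 5 = 3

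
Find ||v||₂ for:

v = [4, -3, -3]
5.831

||v||₂ = √((4)² + (-3)² + (-3)²) = √34 = 5.831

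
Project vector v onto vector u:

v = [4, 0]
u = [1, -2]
proj_u(v) = [4/5, -8/5]

v·u = (4)(1) + (0)(-2) = 4
u·u = (1)² + (-2)² = 5
proj_u(v) = (v·u / u·u) × u = (4/5) × u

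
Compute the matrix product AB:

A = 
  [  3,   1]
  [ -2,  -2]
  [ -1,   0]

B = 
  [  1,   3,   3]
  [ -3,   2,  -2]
AB = 
  [  0,  11,   7]
  [  4, -10,  -2]
  [ -1,  -3,  -3]

A is 3×2 and B is 2×3, so AB is 3×3. Each entry is (row of A)·(column of B):
AB[1,1] = (3)(1) + (1)(-3) = 0
AB[1,2] = (3)(3) + (1)(2) = 11
AB[1,3] = (3)(3) + (1)(-2) = 7
AB[2,1] = (-2)(1) + (-2)(-3) = 4
AB[2,2] = (-2)(3) + (-2)(2) = -10
AB[2,3] = (-2)(3) + (-2)(-2) = -2
AB[3,1] = (-1)(1) + (0)(-3) = -1
AB[3,2] = (-1)(3) + (0)(2) = -3
AB[3,3] = (-1)(3) + (0)(-2) = -3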